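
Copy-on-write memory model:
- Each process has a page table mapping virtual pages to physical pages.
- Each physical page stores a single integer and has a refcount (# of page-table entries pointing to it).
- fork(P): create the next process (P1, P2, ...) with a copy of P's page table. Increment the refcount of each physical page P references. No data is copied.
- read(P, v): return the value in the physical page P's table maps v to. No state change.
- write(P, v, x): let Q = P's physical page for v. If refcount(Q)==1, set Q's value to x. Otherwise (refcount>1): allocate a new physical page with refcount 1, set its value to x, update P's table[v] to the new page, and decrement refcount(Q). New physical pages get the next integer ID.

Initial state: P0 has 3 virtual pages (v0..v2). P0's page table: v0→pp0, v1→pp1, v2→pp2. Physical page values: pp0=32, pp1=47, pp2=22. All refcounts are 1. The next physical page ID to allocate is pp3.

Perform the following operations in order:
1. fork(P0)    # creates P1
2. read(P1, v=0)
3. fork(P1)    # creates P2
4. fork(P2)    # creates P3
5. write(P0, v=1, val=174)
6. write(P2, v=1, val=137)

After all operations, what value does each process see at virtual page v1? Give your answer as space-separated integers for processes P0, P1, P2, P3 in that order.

Answer: 174 47 137 47

Derivation:
Op 1: fork(P0) -> P1. 3 ppages; refcounts: pp0:2 pp1:2 pp2:2
Op 2: read(P1, v0) -> 32. No state change.
Op 3: fork(P1) -> P2. 3 ppages; refcounts: pp0:3 pp1:3 pp2:3
Op 4: fork(P2) -> P3. 3 ppages; refcounts: pp0:4 pp1:4 pp2:4
Op 5: write(P0, v1, 174). refcount(pp1)=4>1 -> COPY to pp3. 4 ppages; refcounts: pp0:4 pp1:3 pp2:4 pp3:1
Op 6: write(P2, v1, 137). refcount(pp1)=3>1 -> COPY to pp4. 5 ppages; refcounts: pp0:4 pp1:2 pp2:4 pp3:1 pp4:1
P0: v1 -> pp3 = 174
P1: v1 -> pp1 = 47
P2: v1 -> pp4 = 137
P3: v1 -> pp1 = 47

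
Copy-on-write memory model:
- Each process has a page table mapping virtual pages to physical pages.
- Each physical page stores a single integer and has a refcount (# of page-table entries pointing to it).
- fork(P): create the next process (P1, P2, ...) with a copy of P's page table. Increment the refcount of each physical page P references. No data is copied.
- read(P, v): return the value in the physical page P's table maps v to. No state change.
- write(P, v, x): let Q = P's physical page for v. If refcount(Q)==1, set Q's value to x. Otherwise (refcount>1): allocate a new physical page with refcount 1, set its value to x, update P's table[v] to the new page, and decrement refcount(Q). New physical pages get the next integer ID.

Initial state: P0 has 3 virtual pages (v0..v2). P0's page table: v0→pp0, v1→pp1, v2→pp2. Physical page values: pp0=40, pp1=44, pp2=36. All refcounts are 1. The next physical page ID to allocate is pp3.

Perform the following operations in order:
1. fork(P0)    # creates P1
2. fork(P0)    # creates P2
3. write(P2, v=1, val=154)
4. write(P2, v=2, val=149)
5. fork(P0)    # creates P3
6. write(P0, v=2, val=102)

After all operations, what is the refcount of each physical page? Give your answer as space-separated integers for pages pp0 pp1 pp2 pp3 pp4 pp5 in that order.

Op 1: fork(P0) -> P1. 3 ppages; refcounts: pp0:2 pp1:2 pp2:2
Op 2: fork(P0) -> P2. 3 ppages; refcounts: pp0:3 pp1:3 pp2:3
Op 3: write(P2, v1, 154). refcount(pp1)=3>1 -> COPY to pp3. 4 ppages; refcounts: pp0:3 pp1:2 pp2:3 pp3:1
Op 4: write(P2, v2, 149). refcount(pp2)=3>1 -> COPY to pp4. 5 ppages; refcounts: pp0:3 pp1:2 pp2:2 pp3:1 pp4:1
Op 5: fork(P0) -> P3. 5 ppages; refcounts: pp0:4 pp1:3 pp2:3 pp3:1 pp4:1
Op 6: write(P0, v2, 102). refcount(pp2)=3>1 -> COPY to pp5. 6 ppages; refcounts: pp0:4 pp1:3 pp2:2 pp3:1 pp4:1 pp5:1

Answer: 4 3 2 1 1 1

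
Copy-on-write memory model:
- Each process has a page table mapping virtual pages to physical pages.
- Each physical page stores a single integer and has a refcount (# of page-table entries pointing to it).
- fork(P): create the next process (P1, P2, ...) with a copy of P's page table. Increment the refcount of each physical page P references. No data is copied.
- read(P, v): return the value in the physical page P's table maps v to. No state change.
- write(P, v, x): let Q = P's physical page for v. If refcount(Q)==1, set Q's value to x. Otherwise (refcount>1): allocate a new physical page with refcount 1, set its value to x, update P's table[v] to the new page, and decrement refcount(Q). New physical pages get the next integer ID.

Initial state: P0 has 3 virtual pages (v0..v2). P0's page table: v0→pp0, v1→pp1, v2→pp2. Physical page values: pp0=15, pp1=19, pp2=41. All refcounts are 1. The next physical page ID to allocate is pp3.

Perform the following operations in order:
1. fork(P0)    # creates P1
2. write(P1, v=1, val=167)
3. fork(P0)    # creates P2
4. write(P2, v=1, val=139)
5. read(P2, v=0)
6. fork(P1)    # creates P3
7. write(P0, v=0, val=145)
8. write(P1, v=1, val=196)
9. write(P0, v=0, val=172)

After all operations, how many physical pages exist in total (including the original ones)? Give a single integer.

Answer: 7

Derivation:
Op 1: fork(P0) -> P1. 3 ppages; refcounts: pp0:2 pp1:2 pp2:2
Op 2: write(P1, v1, 167). refcount(pp1)=2>1 -> COPY to pp3. 4 ppages; refcounts: pp0:2 pp1:1 pp2:2 pp3:1
Op 3: fork(P0) -> P2. 4 ppages; refcounts: pp0:3 pp1:2 pp2:3 pp3:1
Op 4: write(P2, v1, 139). refcount(pp1)=2>1 -> COPY to pp4. 5 ppages; refcounts: pp0:3 pp1:1 pp2:3 pp3:1 pp4:1
Op 5: read(P2, v0) -> 15. No state change.
Op 6: fork(P1) -> P3. 5 ppages; refcounts: pp0:4 pp1:1 pp2:4 pp3:2 pp4:1
Op 7: write(P0, v0, 145). refcount(pp0)=4>1 -> COPY to pp5. 6 ppages; refcounts: pp0:3 pp1:1 pp2:4 pp3:2 pp4:1 pp5:1
Op 8: write(P1, v1, 196). refcount(pp3)=2>1 -> COPY to pp6. 7 ppages; refcounts: pp0:3 pp1:1 pp2:4 pp3:1 pp4:1 pp5:1 pp6:1
Op 9: write(P0, v0, 172). refcount(pp5)=1 -> write in place. 7 ppages; refcounts: pp0:3 pp1:1 pp2:4 pp3:1 pp4:1 pp5:1 pp6:1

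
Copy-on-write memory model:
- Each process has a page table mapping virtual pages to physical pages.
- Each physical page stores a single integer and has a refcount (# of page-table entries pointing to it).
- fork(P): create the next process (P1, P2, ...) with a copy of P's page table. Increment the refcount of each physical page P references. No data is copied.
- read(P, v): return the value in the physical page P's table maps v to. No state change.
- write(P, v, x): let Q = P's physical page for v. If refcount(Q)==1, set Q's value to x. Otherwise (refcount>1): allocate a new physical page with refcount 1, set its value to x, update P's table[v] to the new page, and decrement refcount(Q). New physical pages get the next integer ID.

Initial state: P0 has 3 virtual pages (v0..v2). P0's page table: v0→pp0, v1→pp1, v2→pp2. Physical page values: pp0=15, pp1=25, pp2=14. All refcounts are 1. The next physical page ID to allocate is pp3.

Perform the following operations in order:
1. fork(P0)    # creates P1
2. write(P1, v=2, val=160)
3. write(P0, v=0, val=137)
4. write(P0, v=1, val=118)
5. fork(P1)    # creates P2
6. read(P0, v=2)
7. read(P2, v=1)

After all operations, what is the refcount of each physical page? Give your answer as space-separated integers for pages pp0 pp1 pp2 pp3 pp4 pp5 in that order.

Answer: 2 2 1 2 1 1

Derivation:
Op 1: fork(P0) -> P1. 3 ppages; refcounts: pp0:2 pp1:2 pp2:2
Op 2: write(P1, v2, 160). refcount(pp2)=2>1 -> COPY to pp3. 4 ppages; refcounts: pp0:2 pp1:2 pp2:1 pp3:1
Op 3: write(P0, v0, 137). refcount(pp0)=2>1 -> COPY to pp4. 5 ppages; refcounts: pp0:1 pp1:2 pp2:1 pp3:1 pp4:1
Op 4: write(P0, v1, 118). refcount(pp1)=2>1 -> COPY to pp5. 6 ppages; refcounts: pp0:1 pp1:1 pp2:1 pp3:1 pp4:1 pp5:1
Op 5: fork(P1) -> P2. 6 ppages; refcounts: pp0:2 pp1:2 pp2:1 pp3:2 pp4:1 pp5:1
Op 6: read(P0, v2) -> 14. No state change.
Op 7: read(P2, v1) -> 25. No state change.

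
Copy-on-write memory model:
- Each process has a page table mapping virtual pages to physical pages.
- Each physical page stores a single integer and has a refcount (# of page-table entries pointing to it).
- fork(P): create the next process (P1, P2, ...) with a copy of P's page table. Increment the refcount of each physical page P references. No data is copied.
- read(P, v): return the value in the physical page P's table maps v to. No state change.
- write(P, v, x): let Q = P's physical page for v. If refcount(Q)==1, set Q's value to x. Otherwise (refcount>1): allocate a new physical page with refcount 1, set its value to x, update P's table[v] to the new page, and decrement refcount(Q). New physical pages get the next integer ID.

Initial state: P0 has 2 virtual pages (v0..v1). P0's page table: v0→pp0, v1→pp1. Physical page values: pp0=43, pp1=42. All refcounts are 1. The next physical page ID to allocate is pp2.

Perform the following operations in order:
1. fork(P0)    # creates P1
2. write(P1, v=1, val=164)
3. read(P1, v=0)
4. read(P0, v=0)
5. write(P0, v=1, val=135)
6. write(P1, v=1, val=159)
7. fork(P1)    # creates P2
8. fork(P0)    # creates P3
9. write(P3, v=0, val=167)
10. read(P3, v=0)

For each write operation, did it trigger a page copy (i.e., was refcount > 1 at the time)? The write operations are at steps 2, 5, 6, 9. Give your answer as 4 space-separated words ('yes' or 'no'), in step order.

Op 1: fork(P0) -> P1. 2 ppages; refcounts: pp0:2 pp1:2
Op 2: write(P1, v1, 164). refcount(pp1)=2>1 -> COPY to pp2. 3 ppages; refcounts: pp0:2 pp1:1 pp2:1
Op 3: read(P1, v0) -> 43. No state change.
Op 4: read(P0, v0) -> 43. No state change.
Op 5: write(P0, v1, 135). refcount(pp1)=1 -> write in place. 3 ppages; refcounts: pp0:2 pp1:1 pp2:1
Op 6: write(P1, v1, 159). refcount(pp2)=1 -> write in place. 3 ppages; refcounts: pp0:2 pp1:1 pp2:1
Op 7: fork(P1) -> P2. 3 ppages; refcounts: pp0:3 pp1:1 pp2:2
Op 8: fork(P0) -> P3. 3 ppages; refcounts: pp0:4 pp1:2 pp2:2
Op 9: write(P3, v0, 167). refcount(pp0)=4>1 -> COPY to pp3. 4 ppages; refcounts: pp0:3 pp1:2 pp2:2 pp3:1
Op 10: read(P3, v0) -> 167. No state change.

yes no no yes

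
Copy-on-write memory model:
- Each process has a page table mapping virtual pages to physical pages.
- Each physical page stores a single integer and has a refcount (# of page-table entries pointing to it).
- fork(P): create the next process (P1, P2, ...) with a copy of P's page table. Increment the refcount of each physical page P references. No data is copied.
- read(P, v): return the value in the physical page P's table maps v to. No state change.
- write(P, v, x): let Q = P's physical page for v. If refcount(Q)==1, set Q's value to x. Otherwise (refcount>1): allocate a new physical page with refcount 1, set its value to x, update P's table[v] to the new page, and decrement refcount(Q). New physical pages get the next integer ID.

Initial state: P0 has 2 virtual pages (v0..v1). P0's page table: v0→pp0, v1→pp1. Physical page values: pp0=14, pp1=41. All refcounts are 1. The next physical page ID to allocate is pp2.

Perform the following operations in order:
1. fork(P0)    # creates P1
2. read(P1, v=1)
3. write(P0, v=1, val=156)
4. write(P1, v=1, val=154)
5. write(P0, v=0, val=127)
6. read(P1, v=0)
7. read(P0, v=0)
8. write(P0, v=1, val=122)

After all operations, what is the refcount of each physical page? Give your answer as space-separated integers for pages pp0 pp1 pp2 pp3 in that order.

Answer: 1 1 1 1

Derivation:
Op 1: fork(P0) -> P1. 2 ppages; refcounts: pp0:2 pp1:2
Op 2: read(P1, v1) -> 41. No state change.
Op 3: write(P0, v1, 156). refcount(pp1)=2>1 -> COPY to pp2. 3 ppages; refcounts: pp0:2 pp1:1 pp2:1
Op 4: write(P1, v1, 154). refcount(pp1)=1 -> write in place. 3 ppages; refcounts: pp0:2 pp1:1 pp2:1
Op 5: write(P0, v0, 127). refcount(pp0)=2>1 -> COPY to pp3. 4 ppages; refcounts: pp0:1 pp1:1 pp2:1 pp3:1
Op 6: read(P1, v0) -> 14. No state change.
Op 7: read(P0, v0) -> 127. No state change.
Op 8: write(P0, v1, 122). refcount(pp2)=1 -> write in place. 4 ppages; refcounts: pp0:1 pp1:1 pp2:1 pp3:1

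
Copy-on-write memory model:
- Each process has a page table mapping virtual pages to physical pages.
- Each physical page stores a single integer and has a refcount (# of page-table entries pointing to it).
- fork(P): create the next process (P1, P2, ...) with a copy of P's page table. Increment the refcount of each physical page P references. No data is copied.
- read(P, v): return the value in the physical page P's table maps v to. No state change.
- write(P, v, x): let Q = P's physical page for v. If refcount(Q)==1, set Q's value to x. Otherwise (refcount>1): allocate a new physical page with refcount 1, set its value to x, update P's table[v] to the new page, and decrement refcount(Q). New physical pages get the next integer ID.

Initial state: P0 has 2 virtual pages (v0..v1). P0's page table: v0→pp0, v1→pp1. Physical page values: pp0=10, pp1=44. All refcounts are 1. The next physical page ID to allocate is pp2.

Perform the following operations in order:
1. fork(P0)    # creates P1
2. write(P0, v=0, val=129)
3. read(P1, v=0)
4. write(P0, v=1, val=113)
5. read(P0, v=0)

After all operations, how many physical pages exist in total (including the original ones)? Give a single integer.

Answer: 4

Derivation:
Op 1: fork(P0) -> P1. 2 ppages; refcounts: pp0:2 pp1:2
Op 2: write(P0, v0, 129). refcount(pp0)=2>1 -> COPY to pp2. 3 ppages; refcounts: pp0:1 pp1:2 pp2:1
Op 3: read(P1, v0) -> 10. No state change.
Op 4: write(P0, v1, 113). refcount(pp1)=2>1 -> COPY to pp3. 4 ppages; refcounts: pp0:1 pp1:1 pp2:1 pp3:1
Op 5: read(P0, v0) -> 129. No state change.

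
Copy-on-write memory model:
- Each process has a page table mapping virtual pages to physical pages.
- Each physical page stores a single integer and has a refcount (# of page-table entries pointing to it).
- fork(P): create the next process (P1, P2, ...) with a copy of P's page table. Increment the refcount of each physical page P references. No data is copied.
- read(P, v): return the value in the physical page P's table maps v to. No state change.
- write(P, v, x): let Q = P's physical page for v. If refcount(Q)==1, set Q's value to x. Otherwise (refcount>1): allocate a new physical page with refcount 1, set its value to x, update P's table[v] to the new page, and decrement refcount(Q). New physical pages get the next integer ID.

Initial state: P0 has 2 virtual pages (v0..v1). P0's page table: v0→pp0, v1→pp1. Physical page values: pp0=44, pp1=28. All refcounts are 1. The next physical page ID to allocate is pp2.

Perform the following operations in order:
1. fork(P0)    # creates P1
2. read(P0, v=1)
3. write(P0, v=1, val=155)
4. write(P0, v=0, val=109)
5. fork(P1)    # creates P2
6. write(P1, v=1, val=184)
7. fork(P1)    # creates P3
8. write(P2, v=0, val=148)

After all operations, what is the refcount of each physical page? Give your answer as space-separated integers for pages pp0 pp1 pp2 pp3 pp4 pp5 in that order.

Answer: 2 1 1 1 2 1

Derivation:
Op 1: fork(P0) -> P1. 2 ppages; refcounts: pp0:2 pp1:2
Op 2: read(P0, v1) -> 28. No state change.
Op 3: write(P0, v1, 155). refcount(pp1)=2>1 -> COPY to pp2. 3 ppages; refcounts: pp0:2 pp1:1 pp2:1
Op 4: write(P0, v0, 109). refcount(pp0)=2>1 -> COPY to pp3. 4 ppages; refcounts: pp0:1 pp1:1 pp2:1 pp3:1
Op 5: fork(P1) -> P2. 4 ppages; refcounts: pp0:2 pp1:2 pp2:1 pp3:1
Op 6: write(P1, v1, 184). refcount(pp1)=2>1 -> COPY to pp4. 5 ppages; refcounts: pp0:2 pp1:1 pp2:1 pp3:1 pp4:1
Op 7: fork(P1) -> P3. 5 ppages; refcounts: pp0:3 pp1:1 pp2:1 pp3:1 pp4:2
Op 8: write(P2, v0, 148). refcount(pp0)=3>1 -> COPY to pp5. 6 ppages; refcounts: pp0:2 pp1:1 pp2:1 pp3:1 pp4:2 pp5:1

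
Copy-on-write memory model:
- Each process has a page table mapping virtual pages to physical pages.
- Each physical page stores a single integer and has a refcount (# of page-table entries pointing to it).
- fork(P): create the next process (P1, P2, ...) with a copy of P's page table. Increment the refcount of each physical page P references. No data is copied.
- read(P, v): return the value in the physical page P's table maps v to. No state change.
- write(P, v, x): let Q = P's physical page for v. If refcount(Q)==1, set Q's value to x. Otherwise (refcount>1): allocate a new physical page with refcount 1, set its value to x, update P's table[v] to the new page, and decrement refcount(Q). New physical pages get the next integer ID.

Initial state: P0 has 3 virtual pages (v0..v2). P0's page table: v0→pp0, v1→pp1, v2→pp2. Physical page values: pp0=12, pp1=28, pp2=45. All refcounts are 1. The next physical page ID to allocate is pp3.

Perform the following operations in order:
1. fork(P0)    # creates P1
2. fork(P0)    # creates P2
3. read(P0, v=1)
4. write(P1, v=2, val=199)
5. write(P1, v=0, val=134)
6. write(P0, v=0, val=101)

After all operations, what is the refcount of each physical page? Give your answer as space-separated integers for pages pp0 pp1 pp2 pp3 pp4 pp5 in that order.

Answer: 1 3 2 1 1 1

Derivation:
Op 1: fork(P0) -> P1. 3 ppages; refcounts: pp0:2 pp1:2 pp2:2
Op 2: fork(P0) -> P2. 3 ppages; refcounts: pp0:3 pp1:3 pp2:3
Op 3: read(P0, v1) -> 28. No state change.
Op 4: write(P1, v2, 199). refcount(pp2)=3>1 -> COPY to pp3. 4 ppages; refcounts: pp0:3 pp1:3 pp2:2 pp3:1
Op 5: write(P1, v0, 134). refcount(pp0)=3>1 -> COPY to pp4. 5 ppages; refcounts: pp0:2 pp1:3 pp2:2 pp3:1 pp4:1
Op 6: write(P0, v0, 101). refcount(pp0)=2>1 -> COPY to pp5. 6 ppages; refcounts: pp0:1 pp1:3 pp2:2 pp3:1 pp4:1 pp5:1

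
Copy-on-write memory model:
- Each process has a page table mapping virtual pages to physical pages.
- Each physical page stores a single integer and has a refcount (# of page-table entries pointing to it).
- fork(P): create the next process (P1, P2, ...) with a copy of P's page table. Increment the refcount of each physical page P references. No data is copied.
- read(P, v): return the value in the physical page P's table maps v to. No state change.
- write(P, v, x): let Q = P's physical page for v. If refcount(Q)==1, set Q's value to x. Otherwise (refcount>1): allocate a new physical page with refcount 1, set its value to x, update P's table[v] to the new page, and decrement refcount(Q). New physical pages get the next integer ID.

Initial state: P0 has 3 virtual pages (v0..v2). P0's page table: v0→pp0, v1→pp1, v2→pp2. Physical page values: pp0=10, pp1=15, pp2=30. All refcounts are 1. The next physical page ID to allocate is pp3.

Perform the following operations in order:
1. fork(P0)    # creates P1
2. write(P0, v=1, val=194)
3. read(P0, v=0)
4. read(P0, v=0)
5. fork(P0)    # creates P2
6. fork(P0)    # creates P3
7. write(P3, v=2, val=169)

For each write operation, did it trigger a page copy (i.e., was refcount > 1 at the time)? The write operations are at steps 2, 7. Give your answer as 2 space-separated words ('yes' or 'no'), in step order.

Op 1: fork(P0) -> P1. 3 ppages; refcounts: pp0:2 pp1:2 pp2:2
Op 2: write(P0, v1, 194). refcount(pp1)=2>1 -> COPY to pp3. 4 ppages; refcounts: pp0:2 pp1:1 pp2:2 pp3:1
Op 3: read(P0, v0) -> 10. No state change.
Op 4: read(P0, v0) -> 10. No state change.
Op 5: fork(P0) -> P2. 4 ppages; refcounts: pp0:3 pp1:1 pp2:3 pp3:2
Op 6: fork(P0) -> P3. 4 ppages; refcounts: pp0:4 pp1:1 pp2:4 pp3:3
Op 7: write(P3, v2, 169). refcount(pp2)=4>1 -> COPY to pp4. 5 ppages; refcounts: pp0:4 pp1:1 pp2:3 pp3:3 pp4:1

yes yes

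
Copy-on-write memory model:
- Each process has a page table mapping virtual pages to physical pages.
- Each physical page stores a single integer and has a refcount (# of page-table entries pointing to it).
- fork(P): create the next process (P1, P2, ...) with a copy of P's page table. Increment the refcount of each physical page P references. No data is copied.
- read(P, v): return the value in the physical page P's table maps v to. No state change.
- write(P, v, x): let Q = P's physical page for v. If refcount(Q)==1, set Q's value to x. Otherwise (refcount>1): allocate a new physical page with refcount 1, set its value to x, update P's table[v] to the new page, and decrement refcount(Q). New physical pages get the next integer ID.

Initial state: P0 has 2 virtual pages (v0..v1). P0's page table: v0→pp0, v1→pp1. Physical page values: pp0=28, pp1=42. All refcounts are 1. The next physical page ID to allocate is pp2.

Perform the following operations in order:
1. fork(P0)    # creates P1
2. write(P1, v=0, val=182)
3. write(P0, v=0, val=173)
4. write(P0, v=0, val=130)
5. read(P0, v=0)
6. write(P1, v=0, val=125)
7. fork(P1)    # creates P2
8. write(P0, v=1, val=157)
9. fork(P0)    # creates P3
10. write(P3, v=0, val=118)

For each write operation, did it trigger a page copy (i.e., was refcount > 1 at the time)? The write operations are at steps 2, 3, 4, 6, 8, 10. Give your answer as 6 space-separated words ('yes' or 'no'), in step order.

Op 1: fork(P0) -> P1. 2 ppages; refcounts: pp0:2 pp1:2
Op 2: write(P1, v0, 182). refcount(pp0)=2>1 -> COPY to pp2. 3 ppages; refcounts: pp0:1 pp1:2 pp2:1
Op 3: write(P0, v0, 173). refcount(pp0)=1 -> write in place. 3 ppages; refcounts: pp0:1 pp1:2 pp2:1
Op 4: write(P0, v0, 130). refcount(pp0)=1 -> write in place. 3 ppages; refcounts: pp0:1 pp1:2 pp2:1
Op 5: read(P0, v0) -> 130. No state change.
Op 6: write(P1, v0, 125). refcount(pp2)=1 -> write in place. 3 ppages; refcounts: pp0:1 pp1:2 pp2:1
Op 7: fork(P1) -> P2. 3 ppages; refcounts: pp0:1 pp1:3 pp2:2
Op 8: write(P0, v1, 157). refcount(pp1)=3>1 -> COPY to pp3. 4 ppages; refcounts: pp0:1 pp1:2 pp2:2 pp3:1
Op 9: fork(P0) -> P3. 4 ppages; refcounts: pp0:2 pp1:2 pp2:2 pp3:2
Op 10: write(P3, v0, 118). refcount(pp0)=2>1 -> COPY to pp4. 5 ppages; refcounts: pp0:1 pp1:2 pp2:2 pp3:2 pp4:1

yes no no no yes yes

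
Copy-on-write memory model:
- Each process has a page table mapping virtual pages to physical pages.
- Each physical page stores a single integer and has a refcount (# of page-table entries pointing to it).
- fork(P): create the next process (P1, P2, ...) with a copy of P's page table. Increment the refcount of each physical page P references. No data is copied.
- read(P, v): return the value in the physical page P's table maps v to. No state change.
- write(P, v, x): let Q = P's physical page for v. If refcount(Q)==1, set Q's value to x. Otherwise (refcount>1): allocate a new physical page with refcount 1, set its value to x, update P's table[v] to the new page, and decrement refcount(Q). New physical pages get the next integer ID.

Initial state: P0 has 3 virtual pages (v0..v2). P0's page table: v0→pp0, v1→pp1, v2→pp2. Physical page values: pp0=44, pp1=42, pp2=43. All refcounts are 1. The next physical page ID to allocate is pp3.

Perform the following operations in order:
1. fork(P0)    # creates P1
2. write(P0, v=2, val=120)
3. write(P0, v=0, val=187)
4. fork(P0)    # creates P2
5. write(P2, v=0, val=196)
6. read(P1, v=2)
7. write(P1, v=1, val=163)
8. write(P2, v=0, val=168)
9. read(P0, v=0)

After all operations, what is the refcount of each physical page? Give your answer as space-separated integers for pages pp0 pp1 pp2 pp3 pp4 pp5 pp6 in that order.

Op 1: fork(P0) -> P1. 3 ppages; refcounts: pp0:2 pp1:2 pp2:2
Op 2: write(P0, v2, 120). refcount(pp2)=2>1 -> COPY to pp3. 4 ppages; refcounts: pp0:2 pp1:2 pp2:1 pp3:1
Op 3: write(P0, v0, 187). refcount(pp0)=2>1 -> COPY to pp4. 5 ppages; refcounts: pp0:1 pp1:2 pp2:1 pp3:1 pp4:1
Op 4: fork(P0) -> P2. 5 ppages; refcounts: pp0:1 pp1:3 pp2:1 pp3:2 pp4:2
Op 5: write(P2, v0, 196). refcount(pp4)=2>1 -> COPY to pp5. 6 ppages; refcounts: pp0:1 pp1:3 pp2:1 pp3:2 pp4:1 pp5:1
Op 6: read(P1, v2) -> 43. No state change.
Op 7: write(P1, v1, 163). refcount(pp1)=3>1 -> COPY to pp6. 7 ppages; refcounts: pp0:1 pp1:2 pp2:1 pp3:2 pp4:1 pp5:1 pp6:1
Op 8: write(P2, v0, 168). refcount(pp5)=1 -> write in place. 7 ppages; refcounts: pp0:1 pp1:2 pp2:1 pp3:2 pp4:1 pp5:1 pp6:1
Op 9: read(P0, v0) -> 187. No state change.

Answer: 1 2 1 2 1 1 1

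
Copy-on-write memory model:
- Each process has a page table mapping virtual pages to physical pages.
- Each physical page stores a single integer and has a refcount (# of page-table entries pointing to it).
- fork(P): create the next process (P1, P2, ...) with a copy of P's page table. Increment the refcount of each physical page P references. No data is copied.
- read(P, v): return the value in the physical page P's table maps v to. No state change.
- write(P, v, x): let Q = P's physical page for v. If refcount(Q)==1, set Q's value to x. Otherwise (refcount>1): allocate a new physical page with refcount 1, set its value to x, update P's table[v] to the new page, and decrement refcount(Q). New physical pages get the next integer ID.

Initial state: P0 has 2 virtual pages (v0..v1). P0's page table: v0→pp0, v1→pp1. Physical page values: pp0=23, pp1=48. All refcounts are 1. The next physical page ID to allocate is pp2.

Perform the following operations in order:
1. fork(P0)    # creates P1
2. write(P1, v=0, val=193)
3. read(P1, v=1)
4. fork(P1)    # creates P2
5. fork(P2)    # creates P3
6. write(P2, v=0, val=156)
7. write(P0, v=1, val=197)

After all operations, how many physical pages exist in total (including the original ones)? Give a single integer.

Answer: 5

Derivation:
Op 1: fork(P0) -> P1. 2 ppages; refcounts: pp0:2 pp1:2
Op 2: write(P1, v0, 193). refcount(pp0)=2>1 -> COPY to pp2. 3 ppages; refcounts: pp0:1 pp1:2 pp2:1
Op 3: read(P1, v1) -> 48. No state change.
Op 4: fork(P1) -> P2. 3 ppages; refcounts: pp0:1 pp1:3 pp2:2
Op 5: fork(P2) -> P3. 3 ppages; refcounts: pp0:1 pp1:4 pp2:3
Op 6: write(P2, v0, 156). refcount(pp2)=3>1 -> COPY to pp3. 4 ppages; refcounts: pp0:1 pp1:4 pp2:2 pp3:1
Op 7: write(P0, v1, 197). refcount(pp1)=4>1 -> COPY to pp4. 5 ppages; refcounts: pp0:1 pp1:3 pp2:2 pp3:1 pp4:1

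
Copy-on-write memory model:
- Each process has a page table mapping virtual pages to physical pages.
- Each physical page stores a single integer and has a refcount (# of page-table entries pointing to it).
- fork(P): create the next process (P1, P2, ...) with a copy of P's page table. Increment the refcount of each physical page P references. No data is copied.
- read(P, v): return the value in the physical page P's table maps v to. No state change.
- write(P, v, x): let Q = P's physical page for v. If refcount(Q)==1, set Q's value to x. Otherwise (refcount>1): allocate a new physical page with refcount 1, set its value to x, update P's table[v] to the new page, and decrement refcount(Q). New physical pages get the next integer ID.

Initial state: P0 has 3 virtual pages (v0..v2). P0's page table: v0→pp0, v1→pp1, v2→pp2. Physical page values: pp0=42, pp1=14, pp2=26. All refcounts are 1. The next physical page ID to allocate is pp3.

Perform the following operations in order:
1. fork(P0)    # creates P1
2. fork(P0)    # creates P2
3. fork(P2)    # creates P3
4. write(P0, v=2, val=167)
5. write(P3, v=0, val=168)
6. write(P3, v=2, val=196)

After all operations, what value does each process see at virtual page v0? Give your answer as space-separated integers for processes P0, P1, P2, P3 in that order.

Op 1: fork(P0) -> P1. 3 ppages; refcounts: pp0:2 pp1:2 pp2:2
Op 2: fork(P0) -> P2. 3 ppages; refcounts: pp0:3 pp1:3 pp2:3
Op 3: fork(P2) -> P3. 3 ppages; refcounts: pp0:4 pp1:4 pp2:4
Op 4: write(P0, v2, 167). refcount(pp2)=4>1 -> COPY to pp3. 4 ppages; refcounts: pp0:4 pp1:4 pp2:3 pp3:1
Op 5: write(P3, v0, 168). refcount(pp0)=4>1 -> COPY to pp4. 5 ppages; refcounts: pp0:3 pp1:4 pp2:3 pp3:1 pp4:1
Op 6: write(P3, v2, 196). refcount(pp2)=3>1 -> COPY to pp5. 6 ppages; refcounts: pp0:3 pp1:4 pp2:2 pp3:1 pp4:1 pp5:1
P0: v0 -> pp0 = 42
P1: v0 -> pp0 = 42
P2: v0 -> pp0 = 42
P3: v0 -> pp4 = 168

Answer: 42 42 42 168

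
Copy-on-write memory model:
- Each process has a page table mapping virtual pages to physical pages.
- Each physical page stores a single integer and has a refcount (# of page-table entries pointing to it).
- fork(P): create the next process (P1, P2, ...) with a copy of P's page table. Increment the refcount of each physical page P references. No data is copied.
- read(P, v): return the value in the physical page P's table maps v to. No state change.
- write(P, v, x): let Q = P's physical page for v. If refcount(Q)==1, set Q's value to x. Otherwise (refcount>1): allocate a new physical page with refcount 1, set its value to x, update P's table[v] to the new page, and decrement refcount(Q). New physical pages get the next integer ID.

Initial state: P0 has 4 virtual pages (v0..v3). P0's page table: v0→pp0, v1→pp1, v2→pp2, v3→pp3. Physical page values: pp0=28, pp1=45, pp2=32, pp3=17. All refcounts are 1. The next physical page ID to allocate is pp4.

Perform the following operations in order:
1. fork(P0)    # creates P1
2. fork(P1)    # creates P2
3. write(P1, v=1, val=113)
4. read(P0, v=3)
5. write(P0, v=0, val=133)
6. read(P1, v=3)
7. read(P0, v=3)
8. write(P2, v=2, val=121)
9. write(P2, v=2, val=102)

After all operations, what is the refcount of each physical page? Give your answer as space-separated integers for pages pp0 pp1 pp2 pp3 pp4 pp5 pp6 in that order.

Op 1: fork(P0) -> P1. 4 ppages; refcounts: pp0:2 pp1:2 pp2:2 pp3:2
Op 2: fork(P1) -> P2. 4 ppages; refcounts: pp0:3 pp1:3 pp2:3 pp3:3
Op 3: write(P1, v1, 113). refcount(pp1)=3>1 -> COPY to pp4. 5 ppages; refcounts: pp0:3 pp1:2 pp2:3 pp3:3 pp4:1
Op 4: read(P0, v3) -> 17. No state change.
Op 5: write(P0, v0, 133). refcount(pp0)=3>1 -> COPY to pp5. 6 ppages; refcounts: pp0:2 pp1:2 pp2:3 pp3:3 pp4:1 pp5:1
Op 6: read(P1, v3) -> 17. No state change.
Op 7: read(P0, v3) -> 17. No state change.
Op 8: write(P2, v2, 121). refcount(pp2)=3>1 -> COPY to pp6. 7 ppages; refcounts: pp0:2 pp1:2 pp2:2 pp3:3 pp4:1 pp5:1 pp6:1
Op 9: write(P2, v2, 102). refcount(pp6)=1 -> write in place. 7 ppages; refcounts: pp0:2 pp1:2 pp2:2 pp3:3 pp4:1 pp5:1 pp6:1

Answer: 2 2 2 3 1 1 1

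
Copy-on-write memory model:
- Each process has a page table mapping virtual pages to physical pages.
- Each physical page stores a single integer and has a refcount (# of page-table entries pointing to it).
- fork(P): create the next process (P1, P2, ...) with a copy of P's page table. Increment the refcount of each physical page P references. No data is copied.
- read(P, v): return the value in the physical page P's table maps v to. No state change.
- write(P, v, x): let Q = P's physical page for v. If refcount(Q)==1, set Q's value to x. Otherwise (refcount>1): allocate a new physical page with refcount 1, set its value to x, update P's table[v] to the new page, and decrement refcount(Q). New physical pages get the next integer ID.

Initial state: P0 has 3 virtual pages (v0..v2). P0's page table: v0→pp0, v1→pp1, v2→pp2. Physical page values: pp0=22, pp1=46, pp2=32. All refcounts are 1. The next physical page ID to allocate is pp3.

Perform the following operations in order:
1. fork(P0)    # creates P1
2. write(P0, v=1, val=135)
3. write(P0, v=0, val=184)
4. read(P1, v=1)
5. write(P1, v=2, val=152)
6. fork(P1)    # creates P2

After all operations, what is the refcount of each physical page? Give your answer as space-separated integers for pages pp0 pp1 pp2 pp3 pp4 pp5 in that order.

Answer: 2 2 1 1 1 2

Derivation:
Op 1: fork(P0) -> P1. 3 ppages; refcounts: pp0:2 pp1:2 pp2:2
Op 2: write(P0, v1, 135). refcount(pp1)=2>1 -> COPY to pp3. 4 ppages; refcounts: pp0:2 pp1:1 pp2:2 pp3:1
Op 3: write(P0, v0, 184). refcount(pp0)=2>1 -> COPY to pp4. 5 ppages; refcounts: pp0:1 pp1:1 pp2:2 pp3:1 pp4:1
Op 4: read(P1, v1) -> 46. No state change.
Op 5: write(P1, v2, 152). refcount(pp2)=2>1 -> COPY to pp5. 6 ppages; refcounts: pp0:1 pp1:1 pp2:1 pp3:1 pp4:1 pp5:1
Op 6: fork(P1) -> P2. 6 ppages; refcounts: pp0:2 pp1:2 pp2:1 pp3:1 pp4:1 pp5:2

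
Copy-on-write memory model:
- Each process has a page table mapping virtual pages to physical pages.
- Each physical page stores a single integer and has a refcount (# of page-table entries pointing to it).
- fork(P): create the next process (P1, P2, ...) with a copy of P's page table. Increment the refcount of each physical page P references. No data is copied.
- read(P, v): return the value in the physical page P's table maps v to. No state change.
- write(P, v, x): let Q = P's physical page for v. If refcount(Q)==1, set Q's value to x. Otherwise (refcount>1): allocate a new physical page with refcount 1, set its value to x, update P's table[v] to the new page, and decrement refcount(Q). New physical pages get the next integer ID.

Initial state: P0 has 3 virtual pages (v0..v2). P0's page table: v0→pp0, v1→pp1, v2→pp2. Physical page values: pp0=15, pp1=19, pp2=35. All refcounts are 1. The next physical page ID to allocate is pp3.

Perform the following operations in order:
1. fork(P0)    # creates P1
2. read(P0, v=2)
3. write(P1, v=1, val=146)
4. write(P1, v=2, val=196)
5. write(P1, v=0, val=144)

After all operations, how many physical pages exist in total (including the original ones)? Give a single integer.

Answer: 6

Derivation:
Op 1: fork(P0) -> P1. 3 ppages; refcounts: pp0:2 pp1:2 pp2:2
Op 2: read(P0, v2) -> 35. No state change.
Op 3: write(P1, v1, 146). refcount(pp1)=2>1 -> COPY to pp3. 4 ppages; refcounts: pp0:2 pp1:1 pp2:2 pp3:1
Op 4: write(P1, v2, 196). refcount(pp2)=2>1 -> COPY to pp4. 5 ppages; refcounts: pp0:2 pp1:1 pp2:1 pp3:1 pp4:1
Op 5: write(P1, v0, 144). refcount(pp0)=2>1 -> COPY to pp5. 6 ppages; refcounts: pp0:1 pp1:1 pp2:1 pp3:1 pp4:1 pp5:1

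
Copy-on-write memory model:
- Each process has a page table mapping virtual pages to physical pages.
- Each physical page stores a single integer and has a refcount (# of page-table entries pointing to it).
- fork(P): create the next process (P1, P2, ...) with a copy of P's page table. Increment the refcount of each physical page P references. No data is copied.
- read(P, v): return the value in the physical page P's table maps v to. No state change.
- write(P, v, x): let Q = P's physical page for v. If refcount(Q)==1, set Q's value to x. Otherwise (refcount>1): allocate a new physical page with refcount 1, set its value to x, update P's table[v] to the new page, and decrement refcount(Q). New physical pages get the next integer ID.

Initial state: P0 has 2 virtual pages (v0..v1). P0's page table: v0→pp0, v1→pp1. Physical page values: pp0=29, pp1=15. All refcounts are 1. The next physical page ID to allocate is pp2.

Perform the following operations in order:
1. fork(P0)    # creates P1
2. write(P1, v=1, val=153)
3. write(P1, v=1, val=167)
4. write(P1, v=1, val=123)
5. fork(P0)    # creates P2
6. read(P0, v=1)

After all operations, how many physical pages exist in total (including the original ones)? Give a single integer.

Op 1: fork(P0) -> P1. 2 ppages; refcounts: pp0:2 pp1:2
Op 2: write(P1, v1, 153). refcount(pp1)=2>1 -> COPY to pp2. 3 ppages; refcounts: pp0:2 pp1:1 pp2:1
Op 3: write(P1, v1, 167). refcount(pp2)=1 -> write in place. 3 ppages; refcounts: pp0:2 pp1:1 pp2:1
Op 4: write(P1, v1, 123). refcount(pp2)=1 -> write in place. 3 ppages; refcounts: pp0:2 pp1:1 pp2:1
Op 5: fork(P0) -> P2. 3 ppages; refcounts: pp0:3 pp1:2 pp2:1
Op 6: read(P0, v1) -> 15. No state change.

Answer: 3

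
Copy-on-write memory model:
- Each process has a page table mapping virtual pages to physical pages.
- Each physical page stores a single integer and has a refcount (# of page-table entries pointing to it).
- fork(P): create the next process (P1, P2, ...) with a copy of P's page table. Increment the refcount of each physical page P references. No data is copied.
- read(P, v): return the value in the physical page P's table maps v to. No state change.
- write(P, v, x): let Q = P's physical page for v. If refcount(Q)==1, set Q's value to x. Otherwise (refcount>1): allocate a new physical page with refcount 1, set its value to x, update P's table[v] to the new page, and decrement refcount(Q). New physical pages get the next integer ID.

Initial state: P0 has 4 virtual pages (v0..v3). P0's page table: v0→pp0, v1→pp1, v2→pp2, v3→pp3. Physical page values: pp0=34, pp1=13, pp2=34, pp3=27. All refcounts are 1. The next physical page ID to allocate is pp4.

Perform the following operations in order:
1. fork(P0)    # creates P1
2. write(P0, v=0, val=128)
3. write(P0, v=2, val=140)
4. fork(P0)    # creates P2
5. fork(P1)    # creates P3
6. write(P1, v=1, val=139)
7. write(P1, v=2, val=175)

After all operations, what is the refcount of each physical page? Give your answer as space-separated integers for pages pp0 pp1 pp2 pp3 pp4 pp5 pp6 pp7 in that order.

Answer: 2 3 1 4 2 2 1 1

Derivation:
Op 1: fork(P0) -> P1. 4 ppages; refcounts: pp0:2 pp1:2 pp2:2 pp3:2
Op 2: write(P0, v0, 128). refcount(pp0)=2>1 -> COPY to pp4. 5 ppages; refcounts: pp0:1 pp1:2 pp2:2 pp3:2 pp4:1
Op 3: write(P0, v2, 140). refcount(pp2)=2>1 -> COPY to pp5. 6 ppages; refcounts: pp0:1 pp1:2 pp2:1 pp3:2 pp4:1 pp5:1
Op 4: fork(P0) -> P2. 6 ppages; refcounts: pp0:1 pp1:3 pp2:1 pp3:3 pp4:2 pp5:2
Op 5: fork(P1) -> P3. 6 ppages; refcounts: pp0:2 pp1:4 pp2:2 pp3:4 pp4:2 pp5:2
Op 6: write(P1, v1, 139). refcount(pp1)=4>1 -> COPY to pp6. 7 ppages; refcounts: pp0:2 pp1:3 pp2:2 pp3:4 pp4:2 pp5:2 pp6:1
Op 7: write(P1, v2, 175). refcount(pp2)=2>1 -> COPY to pp7. 8 ppages; refcounts: pp0:2 pp1:3 pp2:1 pp3:4 pp4:2 pp5:2 pp6:1 pp7:1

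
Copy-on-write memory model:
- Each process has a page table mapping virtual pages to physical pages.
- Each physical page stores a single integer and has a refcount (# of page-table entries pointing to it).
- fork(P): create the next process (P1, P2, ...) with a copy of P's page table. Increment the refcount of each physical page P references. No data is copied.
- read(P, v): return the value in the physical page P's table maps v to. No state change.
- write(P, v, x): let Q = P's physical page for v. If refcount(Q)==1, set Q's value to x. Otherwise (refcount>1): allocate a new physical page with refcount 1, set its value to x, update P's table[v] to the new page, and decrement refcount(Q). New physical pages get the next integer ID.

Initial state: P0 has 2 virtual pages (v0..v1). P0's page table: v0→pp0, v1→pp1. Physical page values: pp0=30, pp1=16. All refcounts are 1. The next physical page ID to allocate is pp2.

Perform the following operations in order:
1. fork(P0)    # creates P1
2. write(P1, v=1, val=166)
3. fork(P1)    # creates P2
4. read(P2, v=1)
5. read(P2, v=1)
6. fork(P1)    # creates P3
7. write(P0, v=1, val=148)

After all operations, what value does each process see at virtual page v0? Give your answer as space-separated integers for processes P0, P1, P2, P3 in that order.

Op 1: fork(P0) -> P1. 2 ppages; refcounts: pp0:2 pp1:2
Op 2: write(P1, v1, 166). refcount(pp1)=2>1 -> COPY to pp2. 3 ppages; refcounts: pp0:2 pp1:1 pp2:1
Op 3: fork(P1) -> P2. 3 ppages; refcounts: pp0:3 pp1:1 pp2:2
Op 4: read(P2, v1) -> 166. No state change.
Op 5: read(P2, v1) -> 166. No state change.
Op 6: fork(P1) -> P3. 3 ppages; refcounts: pp0:4 pp1:1 pp2:3
Op 7: write(P0, v1, 148). refcount(pp1)=1 -> write in place. 3 ppages; refcounts: pp0:4 pp1:1 pp2:3
P0: v0 -> pp0 = 30
P1: v0 -> pp0 = 30
P2: v0 -> pp0 = 30
P3: v0 -> pp0 = 30

Answer: 30 30 30 30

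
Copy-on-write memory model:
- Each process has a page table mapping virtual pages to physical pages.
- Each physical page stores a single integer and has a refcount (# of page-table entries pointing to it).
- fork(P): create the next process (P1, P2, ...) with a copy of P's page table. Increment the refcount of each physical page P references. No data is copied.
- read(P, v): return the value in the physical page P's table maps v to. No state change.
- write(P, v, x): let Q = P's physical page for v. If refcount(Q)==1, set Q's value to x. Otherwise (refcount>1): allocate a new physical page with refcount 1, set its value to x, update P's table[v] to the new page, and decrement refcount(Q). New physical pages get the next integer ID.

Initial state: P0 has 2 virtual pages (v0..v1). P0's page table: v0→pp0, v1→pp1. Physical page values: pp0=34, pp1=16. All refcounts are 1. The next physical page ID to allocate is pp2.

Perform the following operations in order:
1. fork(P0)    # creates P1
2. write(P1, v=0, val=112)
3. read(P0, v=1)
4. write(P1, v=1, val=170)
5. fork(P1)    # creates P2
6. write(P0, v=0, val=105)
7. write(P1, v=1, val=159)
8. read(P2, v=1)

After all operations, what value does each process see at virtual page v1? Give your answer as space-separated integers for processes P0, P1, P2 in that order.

Op 1: fork(P0) -> P1. 2 ppages; refcounts: pp0:2 pp1:2
Op 2: write(P1, v0, 112). refcount(pp0)=2>1 -> COPY to pp2. 3 ppages; refcounts: pp0:1 pp1:2 pp2:1
Op 3: read(P0, v1) -> 16. No state change.
Op 4: write(P1, v1, 170). refcount(pp1)=2>1 -> COPY to pp3. 4 ppages; refcounts: pp0:1 pp1:1 pp2:1 pp3:1
Op 5: fork(P1) -> P2. 4 ppages; refcounts: pp0:1 pp1:1 pp2:2 pp3:2
Op 6: write(P0, v0, 105). refcount(pp0)=1 -> write in place. 4 ppages; refcounts: pp0:1 pp1:1 pp2:2 pp3:2
Op 7: write(P1, v1, 159). refcount(pp3)=2>1 -> COPY to pp4. 5 ppages; refcounts: pp0:1 pp1:1 pp2:2 pp3:1 pp4:1
Op 8: read(P2, v1) -> 170. No state change.
P0: v1 -> pp1 = 16
P1: v1 -> pp4 = 159
P2: v1 -> pp3 = 170

Answer: 16 159 170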